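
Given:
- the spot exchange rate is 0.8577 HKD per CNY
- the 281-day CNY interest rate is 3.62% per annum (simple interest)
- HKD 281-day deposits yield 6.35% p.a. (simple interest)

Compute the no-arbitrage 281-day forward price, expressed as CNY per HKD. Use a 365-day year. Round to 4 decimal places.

1.1425

T = 281/365 years.
Growth of 1 HKD over T: 1 + 0.0635×281/365 = 1.0488863.
CNY growth factor: 1 + 0.0362×281/365 = 1.027869.
So F = 0.8577 × 1.0488863 / 1.027869 = 0.8752378 (HKD/CNY).
Invert for CNY per HKD: 1 / 0.8752378 = 1.1425.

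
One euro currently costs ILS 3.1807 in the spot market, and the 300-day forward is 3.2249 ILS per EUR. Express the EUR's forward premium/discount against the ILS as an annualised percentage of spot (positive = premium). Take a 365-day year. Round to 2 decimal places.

+1.69%

T = 300/365 years.
(F − S)/S = (3.2249 − 3.1807)/3.1807 = 0.0138963.
×(1/T) gives 1.69% p.a.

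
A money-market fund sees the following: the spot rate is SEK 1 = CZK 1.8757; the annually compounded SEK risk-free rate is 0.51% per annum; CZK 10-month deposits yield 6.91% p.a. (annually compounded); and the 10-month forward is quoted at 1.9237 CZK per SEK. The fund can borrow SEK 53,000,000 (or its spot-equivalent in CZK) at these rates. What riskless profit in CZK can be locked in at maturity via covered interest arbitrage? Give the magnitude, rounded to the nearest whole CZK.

CZK 2,715,241

T = 10/12 years.
Route A — deposit SEK, sell forward: 53,000,000 × 1.00424819732 × 1.9237 = CZK 102,389,229.63.
Route B — convert at spot, deposit CZK: 53,000,000 × 1.8757 × 1.05726034013 = CZK 105,104,470.66.
The quoted forward undervalues SEK, so borrow SEK, convert to CZK at spot, deposit the CZK at 6.91%, and buy SEK forward at 1.9237 to cover the loan.
Profit = 105,104,470.66 − 102,389,229.63 = CZK 2,715,241.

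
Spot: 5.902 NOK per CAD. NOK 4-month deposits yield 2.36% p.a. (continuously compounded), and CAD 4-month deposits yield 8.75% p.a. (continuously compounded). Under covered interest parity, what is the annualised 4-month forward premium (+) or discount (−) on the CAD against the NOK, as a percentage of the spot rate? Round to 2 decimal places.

T = 4/12 years.
CIP forward (NOK per CAD) = 5.902 × 1.0078977/1.0295962 = 5.777617.
(F − S)/S ÷ T = (5.777617 − 5.902)/5.902/(4/12) = -0.063224 → -6.32%.

-6.32%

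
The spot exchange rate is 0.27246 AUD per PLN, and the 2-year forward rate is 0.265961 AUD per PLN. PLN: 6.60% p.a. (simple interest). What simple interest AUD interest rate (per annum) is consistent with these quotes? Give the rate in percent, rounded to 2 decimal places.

5.25%

T = 2 years.
By CIP, F/S equals the AUD-to-PLN growth ratio: 0.265961/0.27246 = 0.9761470.
PLN growth factor: 1 + 0.0660×2 = 1.132000.
That pins the AUD growth at 1.1049984.
(1.1049984 − 1)/T = 0.052499, i.e. 5.25%.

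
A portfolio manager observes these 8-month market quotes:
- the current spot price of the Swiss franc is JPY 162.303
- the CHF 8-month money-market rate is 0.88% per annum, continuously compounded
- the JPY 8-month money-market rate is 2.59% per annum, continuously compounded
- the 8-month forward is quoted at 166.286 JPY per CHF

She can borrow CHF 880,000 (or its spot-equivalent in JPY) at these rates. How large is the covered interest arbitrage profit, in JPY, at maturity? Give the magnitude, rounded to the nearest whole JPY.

JPY 1,878,488

T = 8/12 years.
Invest the CHF and cover forward: 880,000 × 1.00588390926 × 166.286 = JPY 147,192,682.33.
Convert at spot and invest in JPY: 880,000 × 162.303 × 1.01741659725 = JPY 145,314,194.07.
The quoted forward overvalues CHF, so borrow JPY, buy CHF at spot, deposit the CHF at 0.88%, and sell the proceeds forward at 166.286.
The gap between the two covered legs is JPY 1,878,488.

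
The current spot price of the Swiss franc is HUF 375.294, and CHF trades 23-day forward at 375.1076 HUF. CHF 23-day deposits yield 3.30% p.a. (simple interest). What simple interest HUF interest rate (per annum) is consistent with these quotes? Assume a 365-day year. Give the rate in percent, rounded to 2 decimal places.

2.51%

T = 23/365 years.
CIP gives F = S · g_HUF/g_CHF, so g_HUF/g_CHF = 375.1076/375.294 = 0.9995033.
CHF growth factor: 1 + 0.0330×23/365 = 1.0020795.
That pins the HUF growth at 1.0015818.
(1.0015818 − 1)/T = 0.025102, i.e. 2.51%.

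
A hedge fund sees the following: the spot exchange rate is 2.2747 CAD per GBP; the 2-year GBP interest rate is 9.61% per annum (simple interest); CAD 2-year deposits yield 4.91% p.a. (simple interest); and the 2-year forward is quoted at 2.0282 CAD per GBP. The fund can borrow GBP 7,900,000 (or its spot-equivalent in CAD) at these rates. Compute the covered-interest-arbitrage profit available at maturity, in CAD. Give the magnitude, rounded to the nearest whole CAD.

T = 2 years.
Invest the GBP and cover forward: 7,900,000 × 1.192200 × 2.0282 = CAD 19,102,358.32.
Convert at spot and invest in CAD: 7,900,000 × 2.2747 × 1.098200 = CAD 19,734,796.77.
The quoted forward undervalues GBP, so borrow GBP, convert to CAD at spot, deposit the CAD at 4.91%, and buy GBP forward at 2.0282 to cover the loan.
Profit = 19,734,796.77 − 19,102,358.32 = CAD 632,438.

CAD 632,438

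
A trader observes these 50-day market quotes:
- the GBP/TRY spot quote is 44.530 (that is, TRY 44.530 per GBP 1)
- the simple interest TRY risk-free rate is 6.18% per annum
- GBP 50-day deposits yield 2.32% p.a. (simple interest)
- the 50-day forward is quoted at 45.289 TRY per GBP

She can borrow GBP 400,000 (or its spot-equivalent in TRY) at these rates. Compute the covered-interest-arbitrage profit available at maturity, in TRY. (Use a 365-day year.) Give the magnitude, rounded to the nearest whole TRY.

T = 50/365 years.
Invest the GBP and cover forward: 400,000 × 1.0031780822 × 45.289 = TRY 18,173,172.87.
Convert at spot and invest in TRY: 400,000 × 44.530 × 1.0084657534 = TRY 17,962,792.00.
The quoted forward overvalues GBP, so borrow TRY, buy GBP at spot, deposit the GBP at 2.32%, and sell the proceeds forward at 45.289.
The gap between the two covered legs is TRY 210,381.

TRY 210,381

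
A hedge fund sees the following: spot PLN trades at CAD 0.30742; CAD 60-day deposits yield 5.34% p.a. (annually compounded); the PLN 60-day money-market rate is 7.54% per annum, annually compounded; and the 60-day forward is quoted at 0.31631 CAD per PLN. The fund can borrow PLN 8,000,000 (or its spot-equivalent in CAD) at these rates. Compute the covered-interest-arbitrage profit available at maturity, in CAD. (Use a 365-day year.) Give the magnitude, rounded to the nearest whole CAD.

T = 60/365 years.
Keep in PLN, deliver into the forward: 8,000,000·1.012021163·0.31631 = CAD 2,560,899.31.
Swap to CAD now, deposit: 8,000,000·0.30742·1.008588401 = CAD 2,480,481.97.
The quoted forward overvalues PLN, so borrow CAD, buy PLN at spot, deposit the PLN at 7.54%, and sell the proceeds forward at 0.31631.
Profit = 2,560,899.31 − 2,480,481.97 = CAD 80,417.

CAD 80,417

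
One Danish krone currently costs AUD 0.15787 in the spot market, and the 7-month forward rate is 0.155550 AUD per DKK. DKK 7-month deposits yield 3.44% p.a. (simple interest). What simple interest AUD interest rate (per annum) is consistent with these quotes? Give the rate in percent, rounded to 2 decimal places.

0.87%

T = 7/12 years.
By CIP, F/S equals the AUD-to-DKK growth ratio: 0.15555/0.15787 = 0.9853044.
DKK growth factor: 1 + 0.0344×7/12 = 1.0200667.
That pins the AUD growth at 1.0050762.
(1.0050762 − 1)/T = 0.008702, i.e. 0.87%.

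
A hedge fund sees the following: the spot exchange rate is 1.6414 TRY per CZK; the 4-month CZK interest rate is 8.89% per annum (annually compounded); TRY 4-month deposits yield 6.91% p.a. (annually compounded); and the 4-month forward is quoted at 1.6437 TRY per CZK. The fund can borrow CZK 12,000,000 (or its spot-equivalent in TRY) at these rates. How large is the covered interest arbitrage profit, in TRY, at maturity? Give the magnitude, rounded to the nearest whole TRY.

TRY 151,970

T = 4/12 years.
Invest the CZK and cover forward: 12,000,000 × 1.0287961553 × 1.6437 = TRY 20,292,386.89.
Convert at spot and invest in TRY: 12,000,000 × 1.6414 × 1.0225222724 = TRY 20,140,416.70.
The quoted forward overvalues CZK, so borrow TRY, buy CZK at spot, deposit the CZK at 8.89%, and sell the proceeds forward at 1.6437.
The gap between the two covered legs is TRY 151,970.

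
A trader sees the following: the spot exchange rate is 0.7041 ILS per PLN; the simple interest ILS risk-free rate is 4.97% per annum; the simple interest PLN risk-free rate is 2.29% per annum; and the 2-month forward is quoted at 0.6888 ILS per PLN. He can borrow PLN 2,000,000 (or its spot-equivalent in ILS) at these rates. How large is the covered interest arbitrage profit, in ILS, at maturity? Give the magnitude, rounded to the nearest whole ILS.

T = 2/12 years.
Invest the PLN and cover forward: 2,000,000 × 1.003816667 × 0.6888 = ILS 1,382,857.84.
Convert at spot and invest in ILS: 2,000,000 × 0.7041 × 1.008283333 = ILS 1,419,864.59.
The quoted forward undervalues PLN, so borrow PLN, convert to ILS at spot, deposit the ILS at 4.97%, and buy PLN forward at 0.6888 to cover the loan.
The gap between the two covered legs is ILS 37,007.

ILS 37,007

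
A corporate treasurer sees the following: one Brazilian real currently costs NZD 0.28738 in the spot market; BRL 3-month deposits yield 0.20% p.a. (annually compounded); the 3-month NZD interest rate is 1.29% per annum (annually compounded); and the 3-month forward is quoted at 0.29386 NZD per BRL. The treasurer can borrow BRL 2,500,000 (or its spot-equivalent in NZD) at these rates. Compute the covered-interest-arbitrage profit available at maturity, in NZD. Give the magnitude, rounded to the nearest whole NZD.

NZD 14,261

T = 3/12 years.
Route A — deposit BRL, sell forward: 2,500,000 × 1.00049963 × 0.29386 = NZD 735,017.05.
Route B — convert at spot, deposit NZD: 2,500,000 × 0.28738 × 1.00320952 = NZD 720,755.88.
The quoted forward overvalues BRL, so borrow NZD, buy BRL at spot, deposit the BRL at 0.20%, and sell the proceeds forward at 0.29386.
Arbitrage profit = |735,017.05 − 720,755.88| = NZD 14,261.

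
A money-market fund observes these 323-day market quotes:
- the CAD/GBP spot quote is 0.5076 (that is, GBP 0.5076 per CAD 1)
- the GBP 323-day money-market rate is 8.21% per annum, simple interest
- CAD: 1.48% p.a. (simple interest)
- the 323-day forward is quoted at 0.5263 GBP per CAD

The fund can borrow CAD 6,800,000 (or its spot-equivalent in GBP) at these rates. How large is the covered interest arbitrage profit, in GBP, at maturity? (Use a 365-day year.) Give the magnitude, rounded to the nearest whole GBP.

GBP 76,742

T = 323/365 years.
Invest the CAD and cover forward: 6,800,000 × 1.013096986 × 0.5263 = GBP 3,625,712.02.
Convert at spot and invest in GBP: 6,800,000 × 0.5076 × 1.072652877 = GBP 3,702,454.48.
The quoted forward undervalues CAD, so borrow CAD, convert to GBP at spot, deposit the GBP at 8.21%, and buy CAD forward at 0.5263 to cover the loan.
Arbitrage profit = |3,625,712.02 − 3,702,454.48| = GBP 76,742.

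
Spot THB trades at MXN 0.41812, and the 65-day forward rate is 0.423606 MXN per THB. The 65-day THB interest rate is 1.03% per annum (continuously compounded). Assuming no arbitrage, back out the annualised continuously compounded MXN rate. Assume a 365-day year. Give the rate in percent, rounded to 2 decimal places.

T = 65/365 years.
F/S = 0.423606/0.41812 = 1.0131206 = (growth of MXN) / (growth of THB).
The THB side grows by e^(0.0103×65/365) = 1.0018359.
That pins the MXN growth at 1.0149806.
r = ln(1.0149806)/(65/365) = 0.083498 → 8.35%.

8.35%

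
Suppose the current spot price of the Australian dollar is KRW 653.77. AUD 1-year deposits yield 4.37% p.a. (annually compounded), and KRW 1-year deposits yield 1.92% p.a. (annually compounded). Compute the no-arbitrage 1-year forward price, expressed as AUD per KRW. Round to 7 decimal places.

0.0015664

T = 1 year.
KRW accumulates by (1 + 0.0192)^1 = 1.019200.
AUD accumulates by (1 + 0.0437)^1 = 1.043700.
CIP: F = S · (grow KRW)/(grow AUD) = 653.77 × 1.019200/1.043700 = 638.4233 KRW per AUD.
Invert for AUD per KRW: 1 / 638.4233 = 0.0015664.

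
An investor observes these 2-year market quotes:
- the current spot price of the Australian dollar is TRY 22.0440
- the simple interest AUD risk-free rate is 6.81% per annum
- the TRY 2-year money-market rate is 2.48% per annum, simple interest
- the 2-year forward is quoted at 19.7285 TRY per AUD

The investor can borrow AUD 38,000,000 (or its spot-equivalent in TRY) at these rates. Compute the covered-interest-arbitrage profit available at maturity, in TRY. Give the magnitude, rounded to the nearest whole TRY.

TRY 27,430,707

T = 2 years.
Keep in AUD, deliver into the forward: 38,000,000·1.136200·19.7285 = TRY 851,789,824.60.
Swap to TRY now, deposit: 38,000,000·22.0440·1.049600 = TRY 879,220,531.20.
The quoted forward undervalues AUD, so borrow AUD, convert to TRY at spot, deposit the TRY at 2.48%, and buy AUD forward at 19.7285 to cover the loan.
Arbitrage profit = |851,789,824.60 − 879,220,531.20| = TRY 27,430,707.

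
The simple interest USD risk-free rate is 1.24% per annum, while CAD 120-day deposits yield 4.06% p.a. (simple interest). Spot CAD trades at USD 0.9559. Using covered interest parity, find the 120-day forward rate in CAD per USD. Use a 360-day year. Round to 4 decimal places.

1.0559

T = 120/360 years.
Growth of 1 USD over T: 1 + 0.0124×120/360 = 1.0041333.
CAD accumulates by 1 + 0.0406×120/360 = 1.0135333.
Forward (USD per CAD) = 0.9559 × 1.0041333 / 1.0135333 = 0.9470345.
Invert for CAD per USD: 1 / 0.9470345 = 1.0559.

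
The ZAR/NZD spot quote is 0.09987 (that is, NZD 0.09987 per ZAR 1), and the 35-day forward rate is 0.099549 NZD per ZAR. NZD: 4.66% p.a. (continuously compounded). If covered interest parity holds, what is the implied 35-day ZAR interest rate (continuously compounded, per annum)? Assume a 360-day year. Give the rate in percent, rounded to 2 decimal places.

7.97%

T = 35/360 years.
F/S = 0.099549/0.09987 = 0.9967858 = (growth of NZD) / (growth of ZAR).
The NZD side grows by e^(0.0466×35/360) = 1.0045408.
That pins the ZAR growth at 1.007780.
r = ln(1.007780)/(35/360) = 0.079713 → 7.97%.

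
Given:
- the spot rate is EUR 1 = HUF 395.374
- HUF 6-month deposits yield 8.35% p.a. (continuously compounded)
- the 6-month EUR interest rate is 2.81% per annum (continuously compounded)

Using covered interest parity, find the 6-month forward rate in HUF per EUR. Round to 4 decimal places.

406.4790

T = 6/12 years.
HUF growth factor: e^(0.0835×6/12) = 1.042633788.
EUR accumulates by e^(0.0281×6/12) = 1.014149165.
CIP: F = S · (grow HUF)/(grow EUR) = 395.374 × 1.042633788/1.014149165 = 406.478954 HUF per EUR.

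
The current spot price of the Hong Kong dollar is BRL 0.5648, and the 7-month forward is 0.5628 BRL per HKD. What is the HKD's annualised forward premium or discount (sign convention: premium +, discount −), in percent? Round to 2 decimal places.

-0.61%

T = 7/12 years.
(F − S)/S = (0.5628 − 0.5648)/0.5648 = -0.0035411.
Annualise by dividing by T: -0.0035411 / (7/12) = -0.006070 → -0.61%.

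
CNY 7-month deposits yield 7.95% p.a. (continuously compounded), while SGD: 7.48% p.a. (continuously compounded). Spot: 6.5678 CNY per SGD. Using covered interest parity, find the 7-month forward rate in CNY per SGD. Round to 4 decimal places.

6.5858

T = 7/12 years.
Growth of 1 CNY over T: e^(0.0795×7/12) = 1.0474671.
SGD accumulates by e^(0.0748×7/12) = 1.0445993.
Forward (CNY per SGD) = 6.5678 × 1.0474671 / 1.0445993 = 6.585831.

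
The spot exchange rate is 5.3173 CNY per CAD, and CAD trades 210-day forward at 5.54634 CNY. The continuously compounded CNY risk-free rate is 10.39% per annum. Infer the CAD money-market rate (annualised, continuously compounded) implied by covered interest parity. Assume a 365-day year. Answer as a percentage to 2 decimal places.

T = 210/365 years.
By CIP, F/S equals the CNY-to-CAD growth ratio: 5.54634/5.3173 = 1.0430745.
The CNY side grows by e^(0.1039×210/365) = 1.0616009.
Hence g_CAD = 1.0177613.
Take logs: ln 1.0177613 / (210/365) = 0.030600, so 3.06%.

3.06%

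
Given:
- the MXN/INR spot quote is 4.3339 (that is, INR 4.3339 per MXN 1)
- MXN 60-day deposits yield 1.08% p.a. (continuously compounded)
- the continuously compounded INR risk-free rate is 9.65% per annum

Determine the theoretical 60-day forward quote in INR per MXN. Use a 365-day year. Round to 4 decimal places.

4.3954

T = 60/365 years.
INR accumulates by e^(0.0965×60/365) = 1.0159895.
Growth of 1 MXN over T: e^(0.0108×60/365) = 1.0017769.
CIP: F = S · (grow INR)/(grow MXN) = 4.3339 × 1.0159895/1.0017769 = 4.395387 INR per MXN.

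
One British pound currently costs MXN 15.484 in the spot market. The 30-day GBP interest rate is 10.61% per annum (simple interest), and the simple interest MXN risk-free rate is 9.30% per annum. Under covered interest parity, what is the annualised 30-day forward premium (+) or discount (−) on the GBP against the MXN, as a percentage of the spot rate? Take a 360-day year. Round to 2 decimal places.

-1.30%

T = 30/360 years.
No-arbitrage forward: 15.484 × 1.007750 / 1.0088417 = 15.467244 MXN/GBP.
(F − S)/S ÷ T = (15.467244 − 15.484)/15.484/(30/360) = -0.012986 → -1.30%.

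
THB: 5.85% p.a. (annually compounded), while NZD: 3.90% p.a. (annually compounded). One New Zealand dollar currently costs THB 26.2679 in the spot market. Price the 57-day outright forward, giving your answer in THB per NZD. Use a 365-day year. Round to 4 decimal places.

T = 57/365 years.
Growth of 1 THB over T: (1 + 0.0585)^(57/365) = 1.00891791.
NZD growth factor: (1 + 0.0390)^(57/365) = 1.00599253.
So F = 26.2679 × 1.00891791 / 1.00599253 = 26.344286 (THB/NZD).

26.3443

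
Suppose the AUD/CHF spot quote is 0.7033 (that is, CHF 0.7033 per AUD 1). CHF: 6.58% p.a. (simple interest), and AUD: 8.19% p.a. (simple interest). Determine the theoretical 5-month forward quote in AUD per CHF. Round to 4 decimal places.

1.4312

T = 5/12 years.
Growth of 1 CHF over T: 1 + 0.0658×5/12 = 1.0274167.
AUD growth factor: 1 + 0.0819×5/12 = 1.034125.
So F = 0.7033 × 1.0274167 / 1.034125 = 0.6987377 (CHF/AUD).
Quoted the other way: 1/0.6987377 = 1.4312 AUD per CHF.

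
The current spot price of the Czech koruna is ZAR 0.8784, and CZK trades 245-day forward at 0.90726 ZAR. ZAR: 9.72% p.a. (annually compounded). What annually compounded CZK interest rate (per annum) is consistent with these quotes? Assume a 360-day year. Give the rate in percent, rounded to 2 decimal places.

4.63%

T = 245/360 years.
CIP gives F = S · g_ZAR/g_CZK, so g_ZAR/g_CZK = 0.90726/0.8784 = 1.0328552.
The ZAR side grows by (1 + 0.0972)^(245/360) = 1.0651646.
So the CZK growth factor = 1.0312816.
r = 1.0312816^(360/245) − 1 = 0.046300 → 4.63%.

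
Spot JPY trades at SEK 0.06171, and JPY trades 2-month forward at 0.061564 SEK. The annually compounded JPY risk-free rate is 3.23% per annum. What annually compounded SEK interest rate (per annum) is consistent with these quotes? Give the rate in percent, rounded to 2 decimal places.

T = 2/12 years.
By CIP, F/S equals the SEK-to-JPY growth ratio: 0.061564/0.06171 = 0.9976341.
The JPY side grows by (1 + 0.0323)^(2/12) = 1.0053123.
So the SEK growth factor = 1.0029338.
r = 1.0029338^(12/2) − 1 = 0.017732 → 1.77%.

1.77%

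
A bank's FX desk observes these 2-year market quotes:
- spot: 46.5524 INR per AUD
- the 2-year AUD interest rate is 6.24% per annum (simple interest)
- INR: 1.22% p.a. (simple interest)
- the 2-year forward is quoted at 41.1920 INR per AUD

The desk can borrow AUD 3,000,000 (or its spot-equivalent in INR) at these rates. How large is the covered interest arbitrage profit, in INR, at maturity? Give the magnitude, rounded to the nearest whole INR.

T = 2 years.
Route A — deposit AUD, sell forward: 3,000,000 × 1.124800 × 41.1920 = INR 138,998,284.80.
Route B — convert at spot, deposit INR: 3,000,000 × 46.5524 × 1.024400 = INR 143,064,835.68.
The quoted forward undervalues AUD, so borrow AUD, convert to INR at spot, deposit the INR at 1.22%, and buy AUD forward at 41.1920 to cover the loan.
Profit = 143,064,835.68 − 138,998,284.80 = INR 4,066,551.

INR 4,066,551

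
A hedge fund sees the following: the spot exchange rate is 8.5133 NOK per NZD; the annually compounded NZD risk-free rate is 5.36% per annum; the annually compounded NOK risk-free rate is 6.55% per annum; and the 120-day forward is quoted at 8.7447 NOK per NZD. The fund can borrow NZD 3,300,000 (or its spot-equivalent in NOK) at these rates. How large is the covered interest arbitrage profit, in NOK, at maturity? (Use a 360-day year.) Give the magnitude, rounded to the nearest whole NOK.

T = 120/360 years.
Invest the NZD and cover forward: 3,300,000 × 1.0175566276 × 8.7447 = NOK 29,364,150.56.
Convert at spot and invest in NOK: 3,300,000 × 8.5133 × 1.0213732624 = NOK 28,694,348.08.
The quoted forward overvalues NZD, so borrow NOK, buy NZD at spot, deposit the NZD at 5.36%, and sell the proceeds forward at 8.7447.
Arbitrage profit = |29,364,150.56 − 28,694,348.08| = NOK 669,802.

NOK 669,802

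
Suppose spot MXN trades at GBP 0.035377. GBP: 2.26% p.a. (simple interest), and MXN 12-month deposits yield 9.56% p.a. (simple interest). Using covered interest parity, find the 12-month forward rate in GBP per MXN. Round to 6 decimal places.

T = 1 year.
GBP accumulates by 1 + 0.0226×1 = 1.022600.
Growth of 1 MXN over T: 1 + 0.0956×1 = 1.095600.
So F = 0.035377 × 1.022600 / 1.095600 = 0.03301982 (GBP/MXN).

0.033020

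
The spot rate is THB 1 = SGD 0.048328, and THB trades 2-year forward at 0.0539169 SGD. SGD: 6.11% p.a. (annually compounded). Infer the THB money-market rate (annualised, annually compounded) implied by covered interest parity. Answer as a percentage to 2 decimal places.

0.46%

T = 2 years.
By CIP, F/S equals the SGD-to-THB growth ratio: 0.0539169/0.048328 = 1.1156452.
SGD growth factor: (1 + 0.0611)^2 = 1.1259332.
That pins the THB growth at 1.0092216.
Annualise: 1.0092216^(1/2) − 1 = 0.004600 = 0.46%.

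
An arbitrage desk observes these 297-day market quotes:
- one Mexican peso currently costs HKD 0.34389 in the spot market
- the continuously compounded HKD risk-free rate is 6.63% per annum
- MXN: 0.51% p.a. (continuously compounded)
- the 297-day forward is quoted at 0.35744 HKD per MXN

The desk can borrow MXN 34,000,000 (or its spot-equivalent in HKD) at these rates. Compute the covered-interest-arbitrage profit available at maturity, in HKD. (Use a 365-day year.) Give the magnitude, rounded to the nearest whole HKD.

T = 297/365 years.
Route A — deposit MXN, sell forward: 34,000,000 × 1.0041584856 × 0.35744 = HKD 12,203,497.91.
Route B — convert at spot, deposit HKD: 34,000,000 × 0.34389 × 1.0554299497 = HKD 12,340,361.38.
The quoted forward undervalues MXN, so borrow MXN, convert to HKD at spot, deposit the HKD at 6.63%, and buy MXN forward at 0.35744 to cover the loan.
Arbitrage profit = |12,203,497.91 − 12,340,361.38| = HKD 136,863.

HKD 136,863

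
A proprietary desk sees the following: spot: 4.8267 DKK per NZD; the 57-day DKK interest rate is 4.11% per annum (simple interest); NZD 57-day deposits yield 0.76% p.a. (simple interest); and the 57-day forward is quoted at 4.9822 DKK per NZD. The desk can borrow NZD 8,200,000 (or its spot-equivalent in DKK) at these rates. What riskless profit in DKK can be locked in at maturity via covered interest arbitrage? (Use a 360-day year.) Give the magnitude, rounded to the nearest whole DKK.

DKK 1,066,701

T = 57/360 years.
Route A — deposit NZD, sell forward: 8,200,000 × 1.0012033333 × 4.9822 = DKK 40,903,201.03.
Route B — convert at spot, deposit DKK: 8,200,000 × 4.8267 × 1.0065075 = DKK 39,836,499.95.
The quoted forward overvalues NZD, so borrow DKK, buy NZD at spot, deposit the NZD at 0.76%, and sell the proceeds forward at 4.9822.
Arbitrage profit = |40,903,201.03 − 39,836,499.95| = DKK 1,066,701.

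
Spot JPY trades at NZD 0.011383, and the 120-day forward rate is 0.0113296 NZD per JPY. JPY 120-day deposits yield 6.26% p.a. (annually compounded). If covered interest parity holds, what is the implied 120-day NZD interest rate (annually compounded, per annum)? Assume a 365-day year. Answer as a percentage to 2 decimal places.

4.75%

T = 120/365 years.
CIP gives F = S · g_NZD/g_JPY, so g_NZD/g_JPY = 0.0113296/0.011383 = 0.9953088.
The JPY side grows by (1 + 0.0626)^(120/365) = 1.0201629.
So the NZD growth factor = 1.0153771.
Annualise: 1.0153771^(365/120) − 1 = 0.047510 = 4.75%.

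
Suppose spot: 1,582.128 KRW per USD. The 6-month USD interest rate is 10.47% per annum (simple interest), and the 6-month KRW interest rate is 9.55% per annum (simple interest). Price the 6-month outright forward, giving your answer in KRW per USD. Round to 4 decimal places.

1575.2123

T = 6/12 years.
KRW accumulates by 1 + 0.0955×6/12 = 1.047750.
Growth of 1 USD over T: 1 + 0.1047×6/12 = 1.052350.
So F = 1582.128 × 1.047750 / 1.052350 = 1575.212251 (KRW/USD).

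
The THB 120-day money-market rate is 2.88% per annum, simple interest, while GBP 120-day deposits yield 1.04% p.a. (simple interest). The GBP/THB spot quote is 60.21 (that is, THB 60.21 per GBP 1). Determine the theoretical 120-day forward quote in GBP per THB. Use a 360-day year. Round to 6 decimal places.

T = 120/360 years.
THB accumulates by 1 + 0.0288×120/360 = 1.009600.
Growth of 1 GBP over T: 1 + 0.0104×120/360 = 1.0034667.
CIP: F = S · (grow THB)/(grow GBP) = 60.21 × 1.009600/1.0034667 = 60.57801 THB per GBP.
Invert for GBP per THB: 1 / 60.57801 = 0.016508.

0.016508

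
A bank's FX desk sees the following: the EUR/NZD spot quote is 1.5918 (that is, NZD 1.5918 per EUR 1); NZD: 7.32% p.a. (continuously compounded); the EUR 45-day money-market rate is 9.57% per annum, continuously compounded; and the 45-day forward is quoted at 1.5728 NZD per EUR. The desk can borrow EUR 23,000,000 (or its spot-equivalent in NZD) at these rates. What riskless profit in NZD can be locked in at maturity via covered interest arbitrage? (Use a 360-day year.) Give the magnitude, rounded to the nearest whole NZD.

NZD 338,197

T = 45/360 years.
Route A — deposit EUR, sell forward: 23,000,000 × 1.0120343369 × 1.5728 = NZD 36,609,734.92.
Route B — convert at spot, deposit NZD: 23,000,000 × 1.5918 × 1.0091919892 = NZD 36,947,931.59.
The quoted forward undervalues EUR, so borrow EUR, convert to NZD at spot, deposit the NZD at 7.32%, and buy EUR forward at 1.5728 to cover the loan.
Profit = 36,947,931.59 − 36,609,734.92 = NZD 338,197.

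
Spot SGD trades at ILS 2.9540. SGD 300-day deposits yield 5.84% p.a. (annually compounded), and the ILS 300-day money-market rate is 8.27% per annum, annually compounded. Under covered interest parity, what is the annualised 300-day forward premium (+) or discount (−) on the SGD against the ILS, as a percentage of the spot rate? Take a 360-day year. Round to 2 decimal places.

T = 300/360 years.
CIP forward (ILS per SGD) = 2.954 × 1.0684563/1.048435 = 3.0104107.
(F − S)/S ÷ T = (3.0104107 − 2.954)/2.954/(300/360) = 0.022916 → 2.29%.

+2.29%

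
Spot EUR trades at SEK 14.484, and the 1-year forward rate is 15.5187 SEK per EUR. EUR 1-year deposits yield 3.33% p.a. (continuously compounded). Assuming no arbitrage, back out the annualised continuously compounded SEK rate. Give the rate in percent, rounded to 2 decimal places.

10.23%

T = 1 year.
F/S = 15.5187/14.484 = 1.0714374 = (growth of SEK) / (growth of EUR).
EUR growth factor: e^(0.0333×1) = 1.0338607.
So the SEK growth factor = 1.107717.
Take logs: ln 1.107717 / 1 = 0.102301, so 10.23%.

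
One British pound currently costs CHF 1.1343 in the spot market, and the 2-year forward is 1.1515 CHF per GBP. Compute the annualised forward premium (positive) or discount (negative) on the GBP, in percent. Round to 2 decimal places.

T = 2 years.
Period premium: (1.1515 − 1.1343)/1.1343 = 0.0151635.
Annualise by dividing by T: 0.0151635 / 2 = 0.007582 → 0.76%.

+0.76%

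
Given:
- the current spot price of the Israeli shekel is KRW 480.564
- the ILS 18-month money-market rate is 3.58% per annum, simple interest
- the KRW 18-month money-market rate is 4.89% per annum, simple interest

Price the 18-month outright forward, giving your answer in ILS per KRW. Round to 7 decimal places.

T = 18/12 years.
KRW accumulates by 1 + 0.0489×18/12 = 1.073350.
ILS accumulates by 1 + 0.0358×18/12 = 1.053700.
CIP: F = S · (grow KRW)/(grow ILS) = 480.564 × 1.073350/1.053700 = 489.5258 KRW per ILS.
Invert for ILS per KRW: 1 / 489.5258 = 0.0020428.

0.0020428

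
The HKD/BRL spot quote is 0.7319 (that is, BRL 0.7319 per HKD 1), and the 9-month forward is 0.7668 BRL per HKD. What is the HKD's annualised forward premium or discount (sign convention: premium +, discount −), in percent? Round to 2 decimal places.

+6.36%

T = 9/12 years.
Period premium: (0.7668 − 0.7319)/0.7319 = 0.0476841.
Per annum: 0.0476841 / (9/12) = 0.063579 = 6.36%.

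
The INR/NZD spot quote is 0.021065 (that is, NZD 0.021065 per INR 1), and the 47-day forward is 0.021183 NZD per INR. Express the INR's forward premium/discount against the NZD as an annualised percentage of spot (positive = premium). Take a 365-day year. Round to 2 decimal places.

+4.35%

T = 47/365 years.
(F − S)/S = (0.021183 − 0.021065)/0.021065 = 0.0056017.
Per annum: 0.0056017 / (47/365) = 0.043503 = 4.35%.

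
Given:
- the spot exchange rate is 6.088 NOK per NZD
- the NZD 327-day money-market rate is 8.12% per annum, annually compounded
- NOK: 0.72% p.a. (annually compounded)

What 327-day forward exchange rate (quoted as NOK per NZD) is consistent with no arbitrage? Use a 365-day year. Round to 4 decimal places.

T = 327/365 years.
Growth of 1 NOK over T: (1 + 0.0072)^(327/365) = 1.006448.
NZD accumulates by (1 + 0.0812)^(327/365) = 1.0724476.
So F = 6.088 × 1.006448 / 1.0724476 = 5.713338 (NOK/NZD).

5.7133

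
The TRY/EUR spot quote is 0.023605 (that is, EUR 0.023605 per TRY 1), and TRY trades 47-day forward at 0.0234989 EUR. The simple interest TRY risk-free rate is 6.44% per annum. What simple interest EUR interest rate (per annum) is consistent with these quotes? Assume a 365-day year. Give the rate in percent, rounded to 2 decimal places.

2.92%

T = 47/365 years.
CIP gives F = S · g_EUR/g_TRY, so g_EUR/g_TRY = 0.0234989/0.023605 = 0.9955052.
The TRY side grows by 1 + 0.0644×47/365 = 1.0082926.
That pins the EUR growth at 1.0037605.
r = (1.0037605 − 1)/(47/365) = 0.029204 → 2.92%.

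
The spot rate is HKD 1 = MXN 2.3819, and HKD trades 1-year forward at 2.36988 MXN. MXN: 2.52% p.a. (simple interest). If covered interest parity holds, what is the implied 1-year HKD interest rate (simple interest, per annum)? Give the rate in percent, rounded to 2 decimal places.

T = 1 year.
By CIP, F/S equals the MXN-to-HKD growth ratio: 2.36988/2.3819 = 0.9949536.
MXN growth factor: 1 + 0.0252×1 = 1.025200.
Hence g_HKD = 1.0303998.
(1.0303998 − 1)/T = 0.030400, i.e. 3.04%.

3.04%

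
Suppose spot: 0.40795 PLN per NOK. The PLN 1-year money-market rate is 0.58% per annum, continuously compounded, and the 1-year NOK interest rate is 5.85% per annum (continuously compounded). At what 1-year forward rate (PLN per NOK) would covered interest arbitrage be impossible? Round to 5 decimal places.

0.38701

T = 1 year.
PLN growth factor: e^(0.0058×1) = 1.0058169.
NOK growth factor: e^(0.0585×1) = 1.060245.
CIP: F = S · (grow PLN)/(grow NOK) = 0.40795 × 1.0058169/1.060245 = 0.3870077 PLN per NOK.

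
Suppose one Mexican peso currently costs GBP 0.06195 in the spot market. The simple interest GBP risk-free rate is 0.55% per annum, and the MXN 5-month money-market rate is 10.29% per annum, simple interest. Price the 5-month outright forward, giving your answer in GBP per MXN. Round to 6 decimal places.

0.059539

T = 5/12 years.
GBP growth factor: 1 + 0.0055×5/12 = 1.0022917.
MXN growth factor: 1 + 0.1029×5/12 = 1.042875.
Forward (GBP per MXN) = 0.06195 × 1.0022917 / 1.042875 = 0.05953923.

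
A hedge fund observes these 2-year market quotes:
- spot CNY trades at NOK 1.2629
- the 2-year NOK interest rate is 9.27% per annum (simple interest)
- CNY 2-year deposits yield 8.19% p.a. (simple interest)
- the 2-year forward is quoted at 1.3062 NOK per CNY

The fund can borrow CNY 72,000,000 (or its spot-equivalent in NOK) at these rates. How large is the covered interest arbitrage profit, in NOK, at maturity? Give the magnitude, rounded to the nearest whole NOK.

T = 2 years.
Route A — deposit CNY, sell forward: 72,000,000 × 1.163800 × 1.3062 = NOK 109,451,200.32.
Route B — convert at spot, deposit NOK: 72,000,000 × 1.2629 × 1.185400 = NOK 107,786,999.52.
The quoted forward overvalues CNY, so borrow NOK, buy CNY at spot, deposit the CNY at 8.19%, and sell the proceeds forward at 1.3062.
Profit = 109,451,200.32 − 107,786,999.52 = NOK 1,664,201.

NOK 1,664,201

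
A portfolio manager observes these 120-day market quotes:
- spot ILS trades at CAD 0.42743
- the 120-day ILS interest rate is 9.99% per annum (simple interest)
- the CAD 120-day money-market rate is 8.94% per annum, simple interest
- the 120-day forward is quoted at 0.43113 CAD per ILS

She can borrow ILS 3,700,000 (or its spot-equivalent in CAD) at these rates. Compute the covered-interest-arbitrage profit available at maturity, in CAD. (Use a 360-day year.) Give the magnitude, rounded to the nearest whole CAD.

T = 120/360 years.
Invest the ILS and cover forward: 3,700,000 × 1.033300 × 0.43113 = CAD 1,648,300.53.
Convert at spot and invest in CAD: 3,700,000 × 0.42743 × 1.029800 = CAD 1,628,619.43.
The quoted forward overvalues ILS, so borrow CAD, buy ILS at spot, deposit the ILS at 9.99%, and sell the proceeds forward at 0.43113.
The gap between the two covered legs is CAD 19,681.

CAD 19,681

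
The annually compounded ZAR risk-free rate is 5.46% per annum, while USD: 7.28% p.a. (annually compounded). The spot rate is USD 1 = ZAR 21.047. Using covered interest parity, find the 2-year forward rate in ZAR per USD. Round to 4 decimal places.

T = 2 years.
ZAR growth factor: (1 + 0.0546)^2 = 1.11218116.
USD growth factor: (1 + 0.0728)^2 = 1.15089984.
So F = 21.047 × 1.11218116 / 1.15089984 = 20.338935 (ZAR/USD).

20.3389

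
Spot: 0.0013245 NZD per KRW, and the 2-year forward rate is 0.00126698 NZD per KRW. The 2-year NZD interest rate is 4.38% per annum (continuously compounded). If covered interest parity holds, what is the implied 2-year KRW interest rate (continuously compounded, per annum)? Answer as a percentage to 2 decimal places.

T = 2 years.
F/S = 0.00126698/0.0013245 = 0.9565723 = (growth of NZD) / (growth of KRW).
NZD growth factor: e^(0.0438×2) = 1.0915514.
So the KRW growth factor = 1.1411071.
r = ln(1.1411071)/2 = 0.065999 → 6.60%.

6.60%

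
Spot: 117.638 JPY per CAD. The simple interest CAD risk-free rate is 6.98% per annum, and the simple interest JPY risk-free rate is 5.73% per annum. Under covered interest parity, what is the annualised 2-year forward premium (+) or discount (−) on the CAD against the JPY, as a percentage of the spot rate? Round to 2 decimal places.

-1.10%

T = 2 years.
No-arbitrage forward: 117.638 × 1.114600 / 1.139600 = 115.057314 JPY/CAD.
(F − S)/S ÷ T = (115.057314 − 117.638)/117.638/2 = -0.010969 → -1.10%.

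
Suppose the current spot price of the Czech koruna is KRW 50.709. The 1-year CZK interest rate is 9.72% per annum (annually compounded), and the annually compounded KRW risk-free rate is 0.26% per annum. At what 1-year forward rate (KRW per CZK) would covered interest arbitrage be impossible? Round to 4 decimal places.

T = 1 year.
Growth of 1 KRW over T: (1 + 0.0026)^1 = 1.002600.
Growth of 1 CZK over T: (1 + 0.0972)^1 = 1.097200.
CIP: F = S · (grow KRW)/(grow CZK) = 50.709 × 1.002600/1.097200 = 46.336897 KRW per CZK.

46.3369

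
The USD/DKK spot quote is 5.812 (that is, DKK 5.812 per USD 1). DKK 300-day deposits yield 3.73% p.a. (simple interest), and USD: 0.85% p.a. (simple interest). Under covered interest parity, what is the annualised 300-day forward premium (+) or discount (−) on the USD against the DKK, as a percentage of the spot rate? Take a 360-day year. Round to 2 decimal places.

+2.86%

T = 300/360 years.
F = S · g_DKK/g_USD = 5.812 × 1.0310833/1.0070833 = 5.950507.
Annualised premium = (F − S)/S × (1/T) = (5.950507 − 5.812)/5.812 ÷ (300/360) = 2.86%.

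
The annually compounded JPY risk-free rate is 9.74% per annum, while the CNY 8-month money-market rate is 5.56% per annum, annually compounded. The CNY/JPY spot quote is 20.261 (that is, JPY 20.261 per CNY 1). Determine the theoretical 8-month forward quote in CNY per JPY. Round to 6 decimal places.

T = 8/12 years.
Growth of 1 JPY over T: (1 + 0.0974)^(8/12) = 1.0639224.
CNY accumulates by (1 + 0.0556)^(8/12) = 1.0367314.
CIP: F = S · (grow JPY)/(grow CNY) = 20.261 × 1.0639224/1.0367314 = 20.79240 JPY per CNY.
Quoted the other way: 1/20.79240 = 0.048094 CNY per JPY.

0.048094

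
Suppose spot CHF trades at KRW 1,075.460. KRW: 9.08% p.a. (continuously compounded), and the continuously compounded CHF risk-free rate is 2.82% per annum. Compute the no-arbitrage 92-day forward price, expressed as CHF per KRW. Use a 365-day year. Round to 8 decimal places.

T = 92/365 years.
KRW accumulates by e^(0.0908×92/365) = 1.0231505.
CHF accumulates by e^(0.0282×92/365) = 1.0071333.
So F = 1075.46 × 1.0231505 / 1.0071333 = 1092.564 (KRW/CHF).
Quoted the other way: 1/1092.564 = 0.00091528 CHF per KRW.

0.00091528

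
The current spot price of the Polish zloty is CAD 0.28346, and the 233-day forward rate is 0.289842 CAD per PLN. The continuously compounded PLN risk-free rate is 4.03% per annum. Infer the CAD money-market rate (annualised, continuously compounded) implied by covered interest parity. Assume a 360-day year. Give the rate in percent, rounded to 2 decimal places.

T = 233/360 years.
By CIP, F/S equals the CAD-to-PLN growth ratio: 0.289842/0.28346 = 1.0225146.
PLN growth factor: e^(0.0403×233/360) = 1.0264262.
Hence g_CAD = 1.0495358.
Take logs: ln 1.0495358 / (233/360) = 0.074701, so 7.47%.

7.47%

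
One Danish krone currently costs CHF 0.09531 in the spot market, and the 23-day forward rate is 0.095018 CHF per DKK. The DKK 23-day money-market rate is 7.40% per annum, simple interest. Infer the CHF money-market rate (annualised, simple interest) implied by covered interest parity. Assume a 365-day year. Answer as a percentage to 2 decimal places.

2.52%

T = 23/365 years.
CIP gives F = S · g_CHF/g_DKK, so g_CHF/g_DKK = 0.095018/0.09531 = 0.9969363.
DKK growth factor: 1 + 0.0740×23/365 = 1.004663.
That pins the CHF growth at 1.001585.
r = (1.001585 − 1)/(23/365) = 0.025153 → 2.52%.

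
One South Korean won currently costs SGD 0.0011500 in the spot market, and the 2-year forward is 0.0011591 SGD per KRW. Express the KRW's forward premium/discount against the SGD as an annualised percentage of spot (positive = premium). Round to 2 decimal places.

+0.40%

T = 2 years.
Period premium: (0.0011591 − 0.00115)/0.00115 = 0.0079130.
Per annum: 0.0079130 / 2 = 0.003956 = 0.40%.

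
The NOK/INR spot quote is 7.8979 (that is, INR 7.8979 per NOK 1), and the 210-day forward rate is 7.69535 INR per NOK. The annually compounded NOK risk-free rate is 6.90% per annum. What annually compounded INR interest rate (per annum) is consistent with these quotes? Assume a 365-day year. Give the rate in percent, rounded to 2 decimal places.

2.18%

T = 210/365 years.
CIP gives F = S · g_INR/g_NOK, so g_INR/g_NOK = 7.69535/7.8979 = 0.9743539.
The NOK side grows by (1 + 0.0690)^(210/365) = 1.0391353.
That pins the INR growth at 1.0124855.
r = 1.0124855^(365/210) − 1 = 0.021801 → 2.18%.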